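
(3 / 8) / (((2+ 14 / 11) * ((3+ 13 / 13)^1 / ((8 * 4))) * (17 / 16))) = 44 / 51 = 0.86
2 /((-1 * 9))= -2 /9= -0.22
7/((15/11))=5.13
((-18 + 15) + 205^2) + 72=42094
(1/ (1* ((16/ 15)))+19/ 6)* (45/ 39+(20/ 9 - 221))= -2508007/ 2808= -893.16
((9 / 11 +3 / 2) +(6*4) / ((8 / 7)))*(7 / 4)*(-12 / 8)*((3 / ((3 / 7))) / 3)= -25137 / 176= -142.82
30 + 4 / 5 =154 / 5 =30.80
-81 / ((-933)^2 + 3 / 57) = -1539 / 16539292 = -0.00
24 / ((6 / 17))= 68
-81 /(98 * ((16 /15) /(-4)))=1215 /392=3.10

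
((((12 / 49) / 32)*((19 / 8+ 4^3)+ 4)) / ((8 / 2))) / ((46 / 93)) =157077 / 577024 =0.27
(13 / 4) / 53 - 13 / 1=-2743 / 212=-12.94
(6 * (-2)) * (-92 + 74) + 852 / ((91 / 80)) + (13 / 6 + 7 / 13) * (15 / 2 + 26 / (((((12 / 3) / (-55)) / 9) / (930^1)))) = -2946034801 / 364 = -8093502.20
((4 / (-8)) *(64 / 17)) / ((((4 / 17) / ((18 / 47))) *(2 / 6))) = -9.19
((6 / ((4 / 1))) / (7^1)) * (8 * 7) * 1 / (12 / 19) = 19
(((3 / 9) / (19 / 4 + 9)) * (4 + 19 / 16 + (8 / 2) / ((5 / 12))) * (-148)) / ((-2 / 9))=131313 / 550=238.75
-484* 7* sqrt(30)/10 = -1694* sqrt(30)/5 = -1855.68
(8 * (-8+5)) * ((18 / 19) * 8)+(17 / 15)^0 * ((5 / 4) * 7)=-173.14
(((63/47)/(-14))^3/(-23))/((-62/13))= -9477/1184412784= -0.00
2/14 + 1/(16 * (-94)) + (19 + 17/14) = 214313/10528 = 20.36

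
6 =6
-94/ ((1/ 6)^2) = -3384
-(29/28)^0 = -1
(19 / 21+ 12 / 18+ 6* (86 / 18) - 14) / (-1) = -341 / 21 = -16.24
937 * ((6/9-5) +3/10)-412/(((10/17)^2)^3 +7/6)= -21626820240631/5248889490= -4120.27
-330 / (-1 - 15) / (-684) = -55 / 1824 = -0.03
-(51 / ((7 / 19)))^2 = -938961 / 49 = -19162.47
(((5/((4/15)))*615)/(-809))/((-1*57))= 15375/61484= 0.25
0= 0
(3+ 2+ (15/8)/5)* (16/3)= 86/3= 28.67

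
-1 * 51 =-51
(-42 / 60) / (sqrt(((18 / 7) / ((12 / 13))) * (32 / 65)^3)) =-91 * sqrt(105) / 768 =-1.21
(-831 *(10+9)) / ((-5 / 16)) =252624 / 5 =50524.80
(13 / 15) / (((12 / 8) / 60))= 104 / 3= 34.67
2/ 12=1/ 6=0.17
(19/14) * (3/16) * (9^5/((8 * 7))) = 3365793/12544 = 268.32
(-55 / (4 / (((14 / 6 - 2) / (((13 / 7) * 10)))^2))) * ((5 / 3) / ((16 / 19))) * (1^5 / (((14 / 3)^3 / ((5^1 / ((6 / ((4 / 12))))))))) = -1045 / 43610112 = -0.00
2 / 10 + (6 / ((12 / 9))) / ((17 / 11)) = 529 / 170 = 3.11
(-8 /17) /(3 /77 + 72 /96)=-2464 /4131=-0.60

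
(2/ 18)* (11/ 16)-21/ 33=-887/ 1584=-0.56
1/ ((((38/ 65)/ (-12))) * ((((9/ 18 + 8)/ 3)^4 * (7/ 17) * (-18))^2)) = -2021760/ 22472076739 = -0.00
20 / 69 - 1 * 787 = -54283 / 69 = -786.71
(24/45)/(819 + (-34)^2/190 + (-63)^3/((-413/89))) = 2242/229984239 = 0.00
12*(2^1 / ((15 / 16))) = 128 / 5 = 25.60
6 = 6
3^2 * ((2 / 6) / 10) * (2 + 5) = 2.10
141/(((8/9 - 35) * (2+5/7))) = -8883/5833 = -1.52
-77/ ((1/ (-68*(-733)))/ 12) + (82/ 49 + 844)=-2256695506/ 49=-46055010.33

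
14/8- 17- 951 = -3865/4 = -966.25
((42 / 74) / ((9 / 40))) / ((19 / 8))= 2240 / 2109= 1.06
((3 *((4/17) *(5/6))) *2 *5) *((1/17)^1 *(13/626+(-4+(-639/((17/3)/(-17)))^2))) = 115023901150/90457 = 1271586.51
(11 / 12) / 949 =11 / 11388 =0.00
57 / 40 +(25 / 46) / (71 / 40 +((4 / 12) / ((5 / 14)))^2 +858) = 2031852693 / 1425229960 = 1.43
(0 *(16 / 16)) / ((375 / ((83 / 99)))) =0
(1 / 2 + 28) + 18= 93 / 2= 46.50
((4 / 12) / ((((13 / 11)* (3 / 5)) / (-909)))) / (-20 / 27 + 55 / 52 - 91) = 599940 / 127319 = 4.71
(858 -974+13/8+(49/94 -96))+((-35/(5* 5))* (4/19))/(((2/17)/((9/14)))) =-7553503/35720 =-211.46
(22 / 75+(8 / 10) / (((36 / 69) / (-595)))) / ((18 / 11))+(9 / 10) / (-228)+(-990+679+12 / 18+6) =-29469971 / 34200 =-861.70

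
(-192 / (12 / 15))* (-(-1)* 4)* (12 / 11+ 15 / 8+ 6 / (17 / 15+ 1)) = -61020 / 11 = -5547.27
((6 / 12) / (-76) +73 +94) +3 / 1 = 25839 / 152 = 169.99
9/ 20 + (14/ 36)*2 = 221/ 180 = 1.23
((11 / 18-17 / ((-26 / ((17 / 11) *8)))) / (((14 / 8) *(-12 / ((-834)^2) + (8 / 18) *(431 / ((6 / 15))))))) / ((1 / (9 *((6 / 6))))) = 7783619418 / 83356780507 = 0.09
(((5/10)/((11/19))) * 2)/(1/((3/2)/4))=57/88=0.65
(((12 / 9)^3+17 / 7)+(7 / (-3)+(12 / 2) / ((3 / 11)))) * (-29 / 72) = -16762 / 1701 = -9.85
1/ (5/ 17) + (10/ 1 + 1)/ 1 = 72/ 5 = 14.40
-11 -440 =-451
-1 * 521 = -521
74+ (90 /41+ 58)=5502 /41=134.20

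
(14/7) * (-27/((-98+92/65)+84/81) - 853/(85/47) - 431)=-12861848311/7126655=-1804.75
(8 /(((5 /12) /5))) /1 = 96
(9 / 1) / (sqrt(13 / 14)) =9 * sqrt(182) / 13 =9.34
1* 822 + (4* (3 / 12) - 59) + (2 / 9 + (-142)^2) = 188354 / 9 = 20928.22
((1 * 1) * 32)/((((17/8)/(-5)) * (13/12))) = -15360/221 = -69.50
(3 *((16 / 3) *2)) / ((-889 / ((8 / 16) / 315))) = -16 / 280035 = -0.00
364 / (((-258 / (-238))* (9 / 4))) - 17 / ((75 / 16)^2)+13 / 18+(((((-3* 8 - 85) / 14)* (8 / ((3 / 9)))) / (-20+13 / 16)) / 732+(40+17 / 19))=687114655239769 / 3614615313750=190.09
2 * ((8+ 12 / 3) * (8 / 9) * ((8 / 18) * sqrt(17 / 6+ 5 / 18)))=16.72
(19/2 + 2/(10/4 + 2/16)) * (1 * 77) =4741/6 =790.17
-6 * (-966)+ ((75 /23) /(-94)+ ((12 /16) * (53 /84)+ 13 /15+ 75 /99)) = 115827204121 /19976880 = 5798.06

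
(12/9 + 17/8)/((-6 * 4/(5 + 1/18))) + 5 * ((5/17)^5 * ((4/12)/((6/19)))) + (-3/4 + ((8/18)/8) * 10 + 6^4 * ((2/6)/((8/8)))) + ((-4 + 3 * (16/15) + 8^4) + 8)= 4534.29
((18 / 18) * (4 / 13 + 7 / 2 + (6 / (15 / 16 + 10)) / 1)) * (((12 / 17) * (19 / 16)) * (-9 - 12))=-3389391 / 44200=-76.68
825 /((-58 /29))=-825 /2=-412.50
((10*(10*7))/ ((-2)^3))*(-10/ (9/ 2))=1750/ 9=194.44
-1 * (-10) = 10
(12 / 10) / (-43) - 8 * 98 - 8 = -792.03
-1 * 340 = -340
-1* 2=-2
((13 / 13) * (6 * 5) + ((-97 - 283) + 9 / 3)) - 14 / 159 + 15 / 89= -4909258 / 14151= -346.92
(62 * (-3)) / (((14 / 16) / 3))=-4464 / 7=-637.71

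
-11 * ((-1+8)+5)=-132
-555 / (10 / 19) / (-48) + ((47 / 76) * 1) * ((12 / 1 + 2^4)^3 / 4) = 3415.86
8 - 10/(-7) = 66/7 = 9.43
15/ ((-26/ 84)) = -630/ 13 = -48.46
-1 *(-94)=94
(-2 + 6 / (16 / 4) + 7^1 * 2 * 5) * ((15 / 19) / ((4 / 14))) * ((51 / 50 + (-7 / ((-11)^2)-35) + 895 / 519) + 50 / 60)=-12022117506 / 1988635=-6045.41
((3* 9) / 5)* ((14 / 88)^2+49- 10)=2039931 / 9680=210.74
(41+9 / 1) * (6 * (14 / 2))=2100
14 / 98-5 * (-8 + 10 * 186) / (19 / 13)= -6335.65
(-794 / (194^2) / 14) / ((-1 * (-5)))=-397 / 1317260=-0.00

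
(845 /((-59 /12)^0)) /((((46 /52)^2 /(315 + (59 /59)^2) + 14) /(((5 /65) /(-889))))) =-13885040 /2659135017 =-0.01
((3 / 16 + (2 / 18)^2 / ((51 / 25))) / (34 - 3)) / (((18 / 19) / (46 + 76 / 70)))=25035901 / 80678430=0.31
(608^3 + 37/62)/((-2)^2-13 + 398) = 13934854181/24118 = 577778.18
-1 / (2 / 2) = -1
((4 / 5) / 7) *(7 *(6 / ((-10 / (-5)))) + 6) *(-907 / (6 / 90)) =-41981.14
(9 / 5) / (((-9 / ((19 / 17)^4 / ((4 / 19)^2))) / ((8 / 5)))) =-47045881 / 4176050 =-11.27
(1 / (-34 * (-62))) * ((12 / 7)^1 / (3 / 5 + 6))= 5 / 40579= 0.00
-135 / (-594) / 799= 0.00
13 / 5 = 2.60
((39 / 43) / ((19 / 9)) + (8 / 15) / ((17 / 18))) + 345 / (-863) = 35632488 / 59931035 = 0.59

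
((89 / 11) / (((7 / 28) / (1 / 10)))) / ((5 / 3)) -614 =-168316 / 275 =-612.06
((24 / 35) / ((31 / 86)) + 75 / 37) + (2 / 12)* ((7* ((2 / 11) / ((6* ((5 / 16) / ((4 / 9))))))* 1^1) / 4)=140998637 / 35769195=3.94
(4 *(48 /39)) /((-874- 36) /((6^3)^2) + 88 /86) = 64198656 /13089271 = 4.90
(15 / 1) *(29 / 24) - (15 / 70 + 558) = -540.09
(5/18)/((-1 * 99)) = -5/1782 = -0.00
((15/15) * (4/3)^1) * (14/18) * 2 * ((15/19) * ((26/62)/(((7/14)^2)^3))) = 232960/5301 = 43.95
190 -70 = 120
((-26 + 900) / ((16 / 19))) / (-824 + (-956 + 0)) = -8303 / 14240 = -0.58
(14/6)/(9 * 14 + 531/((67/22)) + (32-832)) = -469/100428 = -0.00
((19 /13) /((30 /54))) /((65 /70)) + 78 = 68304 /845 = 80.83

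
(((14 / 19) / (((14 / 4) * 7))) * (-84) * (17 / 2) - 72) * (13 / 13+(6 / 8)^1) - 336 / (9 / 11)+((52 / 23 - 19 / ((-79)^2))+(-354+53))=-7142743312 / 8181951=-872.99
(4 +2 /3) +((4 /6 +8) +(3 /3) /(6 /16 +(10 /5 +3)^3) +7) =61207 /3009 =20.34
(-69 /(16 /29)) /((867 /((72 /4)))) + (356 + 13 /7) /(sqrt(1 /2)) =-6003 /2312 + 2505*sqrt(2) /7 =503.49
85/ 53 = 1.60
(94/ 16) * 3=141/ 8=17.62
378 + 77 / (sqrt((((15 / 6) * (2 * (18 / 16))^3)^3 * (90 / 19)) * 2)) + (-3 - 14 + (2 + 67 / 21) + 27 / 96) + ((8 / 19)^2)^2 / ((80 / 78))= 39424 * sqrt(38) / 1476225 + 160483530241 / 437878560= 366.67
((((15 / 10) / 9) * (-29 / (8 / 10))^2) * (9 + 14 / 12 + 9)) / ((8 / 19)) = 45939625 / 4608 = 9969.54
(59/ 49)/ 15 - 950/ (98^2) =-1343/ 72030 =-0.02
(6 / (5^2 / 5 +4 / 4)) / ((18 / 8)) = 4 / 9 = 0.44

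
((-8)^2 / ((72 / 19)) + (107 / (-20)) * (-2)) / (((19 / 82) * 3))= 39.69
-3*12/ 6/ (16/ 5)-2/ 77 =-1171/ 616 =-1.90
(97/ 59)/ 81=97/ 4779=0.02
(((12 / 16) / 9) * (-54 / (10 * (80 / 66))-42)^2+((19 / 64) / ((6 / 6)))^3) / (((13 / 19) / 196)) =27435727745713 / 532480000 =51524.43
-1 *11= -11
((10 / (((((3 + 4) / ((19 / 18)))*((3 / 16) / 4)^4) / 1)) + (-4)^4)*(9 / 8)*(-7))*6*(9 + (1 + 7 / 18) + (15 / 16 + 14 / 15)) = -220004960084 / 1215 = -181074041.22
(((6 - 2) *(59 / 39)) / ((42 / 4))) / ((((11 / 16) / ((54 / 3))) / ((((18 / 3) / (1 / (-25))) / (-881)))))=2265600 / 881881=2.57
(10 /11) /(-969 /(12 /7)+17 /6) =-120 /74239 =-0.00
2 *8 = 16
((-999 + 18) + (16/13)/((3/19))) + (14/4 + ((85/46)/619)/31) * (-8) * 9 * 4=-34102036009/17212533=-1981.23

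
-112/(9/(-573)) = 7130.67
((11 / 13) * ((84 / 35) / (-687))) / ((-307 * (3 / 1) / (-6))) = -88 / 4569695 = -0.00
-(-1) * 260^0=1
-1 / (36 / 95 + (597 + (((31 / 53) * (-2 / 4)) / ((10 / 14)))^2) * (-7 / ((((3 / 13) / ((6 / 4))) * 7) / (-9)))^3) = -42696800 / 5104570304069523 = -0.00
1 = 1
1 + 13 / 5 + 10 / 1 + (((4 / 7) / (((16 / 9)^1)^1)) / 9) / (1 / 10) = 977 / 70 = 13.96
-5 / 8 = -0.62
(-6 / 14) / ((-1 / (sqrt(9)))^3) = 81 / 7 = 11.57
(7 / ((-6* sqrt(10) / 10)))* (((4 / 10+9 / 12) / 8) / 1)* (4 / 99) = -161* sqrt(10) / 23760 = -0.02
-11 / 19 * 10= -110 / 19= -5.79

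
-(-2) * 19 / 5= 7.60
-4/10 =-2/5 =-0.40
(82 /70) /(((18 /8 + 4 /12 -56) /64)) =-1.40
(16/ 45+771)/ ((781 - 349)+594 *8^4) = 34711/ 109505520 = 0.00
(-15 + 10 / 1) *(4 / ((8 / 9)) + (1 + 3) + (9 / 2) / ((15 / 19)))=-71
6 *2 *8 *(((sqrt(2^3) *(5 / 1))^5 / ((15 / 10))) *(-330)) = -8448000000 *sqrt(2) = -11947276174.93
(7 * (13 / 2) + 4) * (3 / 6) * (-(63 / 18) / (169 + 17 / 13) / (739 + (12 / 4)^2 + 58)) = -77 / 122016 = -0.00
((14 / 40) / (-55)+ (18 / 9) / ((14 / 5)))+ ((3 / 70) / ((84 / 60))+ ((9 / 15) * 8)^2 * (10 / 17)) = 13095279 / 916300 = 14.29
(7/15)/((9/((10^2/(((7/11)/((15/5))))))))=220/9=24.44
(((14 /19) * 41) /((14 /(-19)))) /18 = -41 /18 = -2.28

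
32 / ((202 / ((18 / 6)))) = 48 / 101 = 0.48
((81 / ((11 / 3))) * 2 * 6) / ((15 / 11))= 972 / 5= 194.40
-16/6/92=-2/69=-0.03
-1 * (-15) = 15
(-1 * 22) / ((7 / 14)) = -44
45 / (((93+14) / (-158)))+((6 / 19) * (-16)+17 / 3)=-401525 / 6099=-65.83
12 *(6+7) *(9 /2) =702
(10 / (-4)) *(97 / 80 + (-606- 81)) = 54863 / 32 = 1714.47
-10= -10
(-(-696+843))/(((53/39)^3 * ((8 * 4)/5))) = -43599465/4764064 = -9.15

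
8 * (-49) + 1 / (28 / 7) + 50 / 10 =-1547 / 4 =-386.75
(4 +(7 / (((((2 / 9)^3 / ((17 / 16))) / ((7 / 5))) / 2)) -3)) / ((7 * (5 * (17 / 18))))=5468193 / 95200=57.44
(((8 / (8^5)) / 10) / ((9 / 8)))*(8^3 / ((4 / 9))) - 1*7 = -279 / 40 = -6.98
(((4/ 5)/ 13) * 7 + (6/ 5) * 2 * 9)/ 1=1432/ 65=22.03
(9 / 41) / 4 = 9 / 164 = 0.05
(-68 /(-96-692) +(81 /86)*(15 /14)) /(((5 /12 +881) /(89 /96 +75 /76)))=907042093 /381328096352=0.00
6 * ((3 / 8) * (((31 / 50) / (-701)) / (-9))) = 0.00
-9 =-9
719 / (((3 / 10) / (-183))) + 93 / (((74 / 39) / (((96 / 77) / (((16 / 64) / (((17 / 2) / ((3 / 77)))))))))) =-14254742 / 37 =-385263.30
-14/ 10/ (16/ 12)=-21/ 20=-1.05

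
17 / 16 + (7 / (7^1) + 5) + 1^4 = 129 / 16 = 8.06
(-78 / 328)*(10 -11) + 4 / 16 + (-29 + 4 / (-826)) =-482879 / 16933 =-28.52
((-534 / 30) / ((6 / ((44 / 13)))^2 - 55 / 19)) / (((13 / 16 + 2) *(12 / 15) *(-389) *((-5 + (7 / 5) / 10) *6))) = -0.00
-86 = -86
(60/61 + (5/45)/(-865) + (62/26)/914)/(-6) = -5564078833/33855501420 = -0.16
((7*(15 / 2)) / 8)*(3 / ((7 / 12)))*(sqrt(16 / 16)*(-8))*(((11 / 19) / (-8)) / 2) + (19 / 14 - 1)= 10775 / 1064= 10.13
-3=-3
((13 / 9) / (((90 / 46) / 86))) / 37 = 1.72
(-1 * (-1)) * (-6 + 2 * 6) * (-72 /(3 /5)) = -720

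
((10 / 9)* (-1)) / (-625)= 2 / 1125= 0.00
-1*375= -375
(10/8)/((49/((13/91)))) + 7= 9609/1372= 7.00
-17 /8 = -2.12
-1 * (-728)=728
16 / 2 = 8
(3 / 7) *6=18 / 7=2.57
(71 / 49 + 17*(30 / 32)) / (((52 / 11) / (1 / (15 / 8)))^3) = 18142861 / 726657750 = 0.02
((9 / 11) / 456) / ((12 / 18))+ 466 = 466.00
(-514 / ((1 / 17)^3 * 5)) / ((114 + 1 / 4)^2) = -40404512 / 1044245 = -38.69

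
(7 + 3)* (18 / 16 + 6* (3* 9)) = 6525 / 4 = 1631.25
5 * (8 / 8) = 5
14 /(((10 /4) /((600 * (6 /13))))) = 20160 /13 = 1550.77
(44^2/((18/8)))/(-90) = -3872/405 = -9.56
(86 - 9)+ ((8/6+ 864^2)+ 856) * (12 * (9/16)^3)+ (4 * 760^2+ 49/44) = 11001076153/2816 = 3906632.16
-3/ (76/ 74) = -111/ 38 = -2.92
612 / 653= 0.94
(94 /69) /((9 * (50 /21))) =329 /5175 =0.06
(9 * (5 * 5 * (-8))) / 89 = -1800 / 89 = -20.22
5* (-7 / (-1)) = 35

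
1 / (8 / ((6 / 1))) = 3 / 4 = 0.75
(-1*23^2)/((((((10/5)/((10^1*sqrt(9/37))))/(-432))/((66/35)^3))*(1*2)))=98551328832*sqrt(37)/317275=1889415.59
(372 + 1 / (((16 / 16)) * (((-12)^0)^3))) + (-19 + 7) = 361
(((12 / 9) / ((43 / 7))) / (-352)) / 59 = -7 / 669768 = -0.00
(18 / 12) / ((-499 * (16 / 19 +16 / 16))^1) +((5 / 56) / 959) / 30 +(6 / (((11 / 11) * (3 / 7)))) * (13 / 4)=36578364623 / 803948880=45.50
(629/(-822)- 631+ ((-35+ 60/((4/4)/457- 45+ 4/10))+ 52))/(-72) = 25804784261/3015602352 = 8.56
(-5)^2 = 25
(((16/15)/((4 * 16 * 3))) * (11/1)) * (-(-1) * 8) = 22/45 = 0.49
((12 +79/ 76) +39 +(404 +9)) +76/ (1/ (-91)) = -490273/ 76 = -6450.96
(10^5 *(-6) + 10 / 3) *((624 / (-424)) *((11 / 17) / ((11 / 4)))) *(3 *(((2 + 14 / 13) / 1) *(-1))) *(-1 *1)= 1727990400 / 901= 1917858.38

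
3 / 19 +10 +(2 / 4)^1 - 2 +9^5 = 2244191 / 38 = 59057.66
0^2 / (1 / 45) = 0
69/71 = 0.97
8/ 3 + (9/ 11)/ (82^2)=2.67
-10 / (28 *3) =-5 / 42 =-0.12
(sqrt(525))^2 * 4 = 2100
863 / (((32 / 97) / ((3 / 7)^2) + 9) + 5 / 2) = 1506798 / 23215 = 64.91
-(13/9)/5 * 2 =-26/45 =-0.58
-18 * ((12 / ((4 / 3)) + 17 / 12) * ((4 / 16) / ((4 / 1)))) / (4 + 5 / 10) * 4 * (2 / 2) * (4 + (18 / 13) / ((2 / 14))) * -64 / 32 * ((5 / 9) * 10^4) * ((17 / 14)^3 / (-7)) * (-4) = 1366428125000 / 842751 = 1621390.10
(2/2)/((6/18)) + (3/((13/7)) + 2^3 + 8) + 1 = 281/13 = 21.62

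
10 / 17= 0.59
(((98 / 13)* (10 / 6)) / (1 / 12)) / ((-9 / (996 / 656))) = -40670 / 1599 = -25.43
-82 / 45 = -1.82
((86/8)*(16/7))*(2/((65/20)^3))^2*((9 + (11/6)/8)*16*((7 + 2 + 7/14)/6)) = 5929877504/304088967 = 19.50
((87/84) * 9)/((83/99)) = 25839/2324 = 11.12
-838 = -838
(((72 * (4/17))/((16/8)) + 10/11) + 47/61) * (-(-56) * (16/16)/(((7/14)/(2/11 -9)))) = -1257866512/125477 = -10024.68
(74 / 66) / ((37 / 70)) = 70 / 33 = 2.12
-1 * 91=-91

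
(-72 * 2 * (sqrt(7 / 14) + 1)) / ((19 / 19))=-144- 72 * sqrt(2)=-245.82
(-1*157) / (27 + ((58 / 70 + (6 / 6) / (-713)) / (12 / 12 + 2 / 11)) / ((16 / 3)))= -407465240 / 70414233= -5.79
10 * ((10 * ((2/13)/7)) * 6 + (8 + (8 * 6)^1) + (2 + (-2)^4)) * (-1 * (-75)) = 5140500/91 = 56489.01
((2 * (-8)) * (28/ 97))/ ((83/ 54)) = -24192/ 8051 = -3.00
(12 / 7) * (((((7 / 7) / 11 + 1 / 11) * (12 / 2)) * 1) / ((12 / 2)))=24 / 77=0.31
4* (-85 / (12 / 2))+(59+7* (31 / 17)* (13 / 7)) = 1328 / 51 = 26.04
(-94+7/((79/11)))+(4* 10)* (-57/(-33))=-23.93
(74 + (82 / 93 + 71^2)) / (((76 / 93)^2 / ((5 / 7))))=221236305 / 40432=5471.81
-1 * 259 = -259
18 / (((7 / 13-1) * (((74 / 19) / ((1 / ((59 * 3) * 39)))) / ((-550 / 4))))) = 5225 / 26196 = 0.20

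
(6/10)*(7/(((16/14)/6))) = 22.05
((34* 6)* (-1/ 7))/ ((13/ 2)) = -408/ 91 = -4.48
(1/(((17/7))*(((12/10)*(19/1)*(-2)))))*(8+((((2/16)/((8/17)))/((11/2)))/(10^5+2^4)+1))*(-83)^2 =-10913922533725/19493861376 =-559.86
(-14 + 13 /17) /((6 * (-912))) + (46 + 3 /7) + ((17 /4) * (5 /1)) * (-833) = -1277361465 /72352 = -17654.82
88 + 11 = 99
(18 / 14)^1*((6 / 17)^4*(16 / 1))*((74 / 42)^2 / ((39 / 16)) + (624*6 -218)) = 419320475136 / 372420139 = 1125.93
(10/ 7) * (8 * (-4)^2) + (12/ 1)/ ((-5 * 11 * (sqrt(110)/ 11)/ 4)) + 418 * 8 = 24688/ 7 - 24 * sqrt(110)/ 275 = 3525.94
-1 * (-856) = 856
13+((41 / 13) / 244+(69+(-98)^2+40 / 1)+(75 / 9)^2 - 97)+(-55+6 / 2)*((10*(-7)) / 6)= 10305.12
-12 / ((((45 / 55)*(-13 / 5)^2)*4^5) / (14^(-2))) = -275 / 25439232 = -0.00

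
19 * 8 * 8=1216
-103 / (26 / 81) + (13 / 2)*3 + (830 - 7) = 6781 / 13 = 521.62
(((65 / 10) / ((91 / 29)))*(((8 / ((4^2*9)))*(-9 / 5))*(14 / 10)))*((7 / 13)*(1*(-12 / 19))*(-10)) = -0.99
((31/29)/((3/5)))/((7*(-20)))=-31/2436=-0.01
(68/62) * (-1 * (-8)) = 272/31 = 8.77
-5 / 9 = -0.56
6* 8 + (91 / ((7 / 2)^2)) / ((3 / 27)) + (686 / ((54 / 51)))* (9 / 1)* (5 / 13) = 214537 / 91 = 2357.55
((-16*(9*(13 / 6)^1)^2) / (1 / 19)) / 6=-19266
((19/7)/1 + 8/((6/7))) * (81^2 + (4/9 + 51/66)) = 4269191/54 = 79059.09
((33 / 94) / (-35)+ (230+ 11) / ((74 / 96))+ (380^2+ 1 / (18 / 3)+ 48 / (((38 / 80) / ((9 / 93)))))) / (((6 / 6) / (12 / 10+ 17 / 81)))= 204040.98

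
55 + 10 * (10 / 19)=1145 / 19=60.26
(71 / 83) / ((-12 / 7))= -497 / 996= -0.50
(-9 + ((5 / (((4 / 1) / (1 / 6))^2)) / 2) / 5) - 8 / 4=-12671 / 1152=-11.00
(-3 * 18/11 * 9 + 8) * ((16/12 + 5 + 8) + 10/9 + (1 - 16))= -16.08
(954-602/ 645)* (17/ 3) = 243032/ 45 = 5400.71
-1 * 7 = -7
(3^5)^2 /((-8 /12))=-177147 /2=-88573.50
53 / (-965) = -53 / 965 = -0.05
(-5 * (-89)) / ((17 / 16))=7120 / 17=418.82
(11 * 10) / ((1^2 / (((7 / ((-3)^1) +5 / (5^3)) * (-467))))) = 1767128 / 15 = 117808.53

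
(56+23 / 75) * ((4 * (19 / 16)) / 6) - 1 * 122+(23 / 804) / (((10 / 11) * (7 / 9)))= -16331773 / 211050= -77.38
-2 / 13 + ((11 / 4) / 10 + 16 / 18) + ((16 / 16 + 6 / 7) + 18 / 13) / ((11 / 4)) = 788779 / 360360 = 2.19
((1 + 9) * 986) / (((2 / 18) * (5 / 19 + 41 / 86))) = 48333720 / 403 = 119934.79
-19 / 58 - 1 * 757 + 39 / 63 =-921671 / 1218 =-756.71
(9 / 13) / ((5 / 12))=108 / 65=1.66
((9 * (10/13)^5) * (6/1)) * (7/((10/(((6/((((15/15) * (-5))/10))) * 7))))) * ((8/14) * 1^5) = -181440000/371293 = -488.67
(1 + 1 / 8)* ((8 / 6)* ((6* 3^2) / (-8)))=-81 / 8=-10.12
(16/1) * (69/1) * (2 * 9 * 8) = 158976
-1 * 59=-59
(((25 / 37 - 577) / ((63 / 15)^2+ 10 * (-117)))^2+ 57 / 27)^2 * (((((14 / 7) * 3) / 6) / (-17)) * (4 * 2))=-710891835512069906727368 / 270946492384726360521297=-2.62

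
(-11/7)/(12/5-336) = 55/11676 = 0.00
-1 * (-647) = 647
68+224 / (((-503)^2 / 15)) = 17207972 / 253009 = 68.01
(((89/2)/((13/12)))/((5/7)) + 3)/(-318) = -1311/6890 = -0.19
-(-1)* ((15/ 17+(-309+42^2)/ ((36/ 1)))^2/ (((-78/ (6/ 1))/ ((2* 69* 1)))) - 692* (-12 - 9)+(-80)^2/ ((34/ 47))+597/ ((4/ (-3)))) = 435115879/ 90168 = 4825.61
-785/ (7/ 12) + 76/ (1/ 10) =-4100/ 7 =-585.71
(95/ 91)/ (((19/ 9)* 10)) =9/ 182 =0.05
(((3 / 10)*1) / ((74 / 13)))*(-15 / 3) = -39 / 148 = -0.26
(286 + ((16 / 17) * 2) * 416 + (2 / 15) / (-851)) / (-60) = -57997769 / 3255075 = -17.82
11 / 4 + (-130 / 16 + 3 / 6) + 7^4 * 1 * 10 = 24005.12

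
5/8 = 0.62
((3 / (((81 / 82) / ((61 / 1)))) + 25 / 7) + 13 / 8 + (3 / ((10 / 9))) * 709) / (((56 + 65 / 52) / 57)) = 302327107 / 144270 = 2095.56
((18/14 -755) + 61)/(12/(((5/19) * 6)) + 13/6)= -145470/2051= -70.93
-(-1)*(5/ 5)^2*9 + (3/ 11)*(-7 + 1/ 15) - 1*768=-41849/ 55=-760.89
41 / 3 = 13.67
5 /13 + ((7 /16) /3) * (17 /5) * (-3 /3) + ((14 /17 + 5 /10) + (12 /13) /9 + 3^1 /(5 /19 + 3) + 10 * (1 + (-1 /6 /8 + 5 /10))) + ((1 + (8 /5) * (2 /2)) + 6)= 8427025 /328848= 25.63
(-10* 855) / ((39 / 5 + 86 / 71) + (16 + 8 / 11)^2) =-367265250 / 12405959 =-29.60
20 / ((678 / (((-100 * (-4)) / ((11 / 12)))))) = 16000 / 1243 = 12.87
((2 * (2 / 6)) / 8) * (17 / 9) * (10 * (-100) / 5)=-850 / 27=-31.48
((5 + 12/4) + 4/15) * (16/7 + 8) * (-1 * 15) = -8928/7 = -1275.43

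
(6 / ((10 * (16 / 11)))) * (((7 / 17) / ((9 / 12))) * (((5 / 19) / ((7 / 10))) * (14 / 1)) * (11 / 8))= 1.64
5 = 5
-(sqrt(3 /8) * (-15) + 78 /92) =-39 /46 + 15 * sqrt(6) /4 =8.34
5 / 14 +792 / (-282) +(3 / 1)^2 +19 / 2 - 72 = -18408 / 329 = -55.95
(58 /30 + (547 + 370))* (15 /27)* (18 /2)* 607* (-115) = -962192120 /3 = -320730706.67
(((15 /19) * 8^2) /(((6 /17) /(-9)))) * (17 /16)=-26010 /19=-1368.95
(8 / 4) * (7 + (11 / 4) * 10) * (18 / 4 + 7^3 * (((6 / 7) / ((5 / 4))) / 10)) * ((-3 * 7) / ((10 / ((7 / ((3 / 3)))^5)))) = -34119033543 / 500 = -68238067.09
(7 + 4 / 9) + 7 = 130 / 9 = 14.44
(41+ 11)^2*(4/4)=2704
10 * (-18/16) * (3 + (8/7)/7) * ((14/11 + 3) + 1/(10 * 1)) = -670995/4312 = -155.61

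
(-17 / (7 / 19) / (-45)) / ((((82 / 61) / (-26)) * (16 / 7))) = -8.68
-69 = -69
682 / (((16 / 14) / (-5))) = -2983.75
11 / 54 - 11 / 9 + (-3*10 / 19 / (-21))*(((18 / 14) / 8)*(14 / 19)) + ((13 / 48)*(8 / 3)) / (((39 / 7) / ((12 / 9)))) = -171277 / 204687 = -0.84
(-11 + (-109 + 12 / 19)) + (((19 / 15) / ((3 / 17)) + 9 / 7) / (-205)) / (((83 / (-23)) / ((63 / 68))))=-6559720879 / 54958450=-119.36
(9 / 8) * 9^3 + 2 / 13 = 820.28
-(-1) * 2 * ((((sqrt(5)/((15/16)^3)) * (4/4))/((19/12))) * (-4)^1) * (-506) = 66322432 * sqrt(5)/21375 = 6938.08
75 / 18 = 4.17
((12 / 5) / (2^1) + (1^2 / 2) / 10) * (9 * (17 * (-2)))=-765 / 2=-382.50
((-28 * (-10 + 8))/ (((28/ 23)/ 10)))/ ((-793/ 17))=-7820/ 793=-9.86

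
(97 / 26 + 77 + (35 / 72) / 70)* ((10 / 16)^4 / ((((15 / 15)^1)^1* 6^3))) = 94463125 / 1656225792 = 0.06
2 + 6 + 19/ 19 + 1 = 10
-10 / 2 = -5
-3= -3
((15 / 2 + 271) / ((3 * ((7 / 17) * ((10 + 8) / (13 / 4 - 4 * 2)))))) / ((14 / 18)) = -179911 / 2352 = -76.49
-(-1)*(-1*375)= -375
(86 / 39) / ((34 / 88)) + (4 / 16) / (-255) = 4451 / 780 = 5.71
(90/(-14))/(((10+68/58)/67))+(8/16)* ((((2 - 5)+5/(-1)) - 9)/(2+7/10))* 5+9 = -34241/756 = -45.29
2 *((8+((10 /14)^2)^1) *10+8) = 9124 /49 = 186.20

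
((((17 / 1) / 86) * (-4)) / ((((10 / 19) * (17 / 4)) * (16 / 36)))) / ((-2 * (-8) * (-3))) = 57 / 3440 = 0.02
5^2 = 25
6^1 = 6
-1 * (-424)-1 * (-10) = 434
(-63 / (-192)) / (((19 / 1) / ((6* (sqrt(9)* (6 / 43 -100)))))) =-21357 / 688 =-31.04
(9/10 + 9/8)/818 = 81/32720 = 0.00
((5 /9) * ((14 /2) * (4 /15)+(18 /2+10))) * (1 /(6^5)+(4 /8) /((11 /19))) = 23125379 /2309472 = 10.01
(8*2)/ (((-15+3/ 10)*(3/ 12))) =-640/ 147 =-4.35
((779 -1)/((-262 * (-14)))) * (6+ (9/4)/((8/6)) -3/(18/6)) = 41623/29344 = 1.42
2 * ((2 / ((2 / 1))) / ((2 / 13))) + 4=17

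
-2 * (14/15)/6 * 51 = -15.87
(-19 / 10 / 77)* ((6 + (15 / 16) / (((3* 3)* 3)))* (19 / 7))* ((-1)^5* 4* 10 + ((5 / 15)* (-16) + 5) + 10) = 370747 / 30240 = 12.26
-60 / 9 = -20 / 3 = -6.67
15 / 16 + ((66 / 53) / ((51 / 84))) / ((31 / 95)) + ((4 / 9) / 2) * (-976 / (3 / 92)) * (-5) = 401364010295 / 12066192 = 33263.52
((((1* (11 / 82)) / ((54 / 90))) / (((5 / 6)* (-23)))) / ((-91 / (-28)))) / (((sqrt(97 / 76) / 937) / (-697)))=1401752* sqrt(1843) / 29003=2074.87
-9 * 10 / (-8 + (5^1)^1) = 30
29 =29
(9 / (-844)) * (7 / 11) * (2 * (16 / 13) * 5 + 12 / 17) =-45297 / 512941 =-0.09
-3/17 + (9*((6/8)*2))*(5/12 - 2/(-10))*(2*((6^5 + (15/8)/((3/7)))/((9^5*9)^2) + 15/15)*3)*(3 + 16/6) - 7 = 23547594650727383/85356482136480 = 275.87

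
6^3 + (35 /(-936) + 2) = 204013 /936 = 217.96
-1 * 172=-172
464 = 464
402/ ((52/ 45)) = 9045/ 26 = 347.88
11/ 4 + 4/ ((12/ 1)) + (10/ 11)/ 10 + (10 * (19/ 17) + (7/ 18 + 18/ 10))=556723/ 33660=16.54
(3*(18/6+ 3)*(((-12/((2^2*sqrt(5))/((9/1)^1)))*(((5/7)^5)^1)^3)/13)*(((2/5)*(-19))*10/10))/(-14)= -11271972656250*sqrt(5)/432028097404813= -0.06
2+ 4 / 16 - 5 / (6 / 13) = -103 / 12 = -8.58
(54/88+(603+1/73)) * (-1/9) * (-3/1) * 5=9694255/9636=1006.05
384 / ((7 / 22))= 8448 / 7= 1206.86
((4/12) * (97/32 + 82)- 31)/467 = -85/14944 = -0.01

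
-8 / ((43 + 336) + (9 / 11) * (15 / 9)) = -11 / 523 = -0.02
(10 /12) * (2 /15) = 1 /9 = 0.11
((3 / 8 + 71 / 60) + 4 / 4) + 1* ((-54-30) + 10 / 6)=-3191 / 40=-79.78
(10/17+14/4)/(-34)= -139/1156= -0.12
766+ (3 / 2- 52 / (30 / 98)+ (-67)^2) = 152599 / 30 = 5086.63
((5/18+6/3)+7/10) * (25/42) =335/189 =1.77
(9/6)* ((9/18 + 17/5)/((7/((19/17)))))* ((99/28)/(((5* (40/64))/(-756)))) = -11884158/14875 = -798.93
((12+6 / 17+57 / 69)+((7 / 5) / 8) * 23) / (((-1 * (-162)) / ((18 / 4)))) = 269071 / 563040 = 0.48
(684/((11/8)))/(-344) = -684/473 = -1.45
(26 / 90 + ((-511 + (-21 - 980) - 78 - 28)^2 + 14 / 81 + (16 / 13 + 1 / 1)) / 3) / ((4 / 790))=544443789581 / 3159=172346878.63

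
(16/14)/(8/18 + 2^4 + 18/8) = 288/4711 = 0.06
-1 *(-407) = 407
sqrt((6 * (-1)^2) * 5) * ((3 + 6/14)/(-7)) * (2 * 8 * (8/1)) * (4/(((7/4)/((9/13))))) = -442368 * sqrt(30)/4459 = -543.38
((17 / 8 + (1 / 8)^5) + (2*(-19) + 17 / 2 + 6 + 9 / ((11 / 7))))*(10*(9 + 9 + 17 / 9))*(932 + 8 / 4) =-2357398251665 / 811008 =-2906750.92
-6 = -6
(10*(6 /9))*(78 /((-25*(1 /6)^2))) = -3744 /5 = -748.80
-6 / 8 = -3 / 4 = -0.75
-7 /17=-0.41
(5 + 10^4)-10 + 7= 10002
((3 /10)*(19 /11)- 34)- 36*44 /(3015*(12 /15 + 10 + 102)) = -34798141 /1039170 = -33.49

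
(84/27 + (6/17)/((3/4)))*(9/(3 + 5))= 137/34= 4.03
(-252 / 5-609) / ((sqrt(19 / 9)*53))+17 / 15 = 17 / 15-9891*sqrt(19) / 5035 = -7.43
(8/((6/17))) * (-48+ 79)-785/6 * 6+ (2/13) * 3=-3193/39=-81.87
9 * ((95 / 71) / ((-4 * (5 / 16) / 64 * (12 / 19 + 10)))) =-57.99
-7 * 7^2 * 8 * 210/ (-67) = 576240/ 67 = 8600.60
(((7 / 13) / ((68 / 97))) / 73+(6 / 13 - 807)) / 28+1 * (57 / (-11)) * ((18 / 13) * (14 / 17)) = -689955535 / 19875856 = -34.71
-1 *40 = -40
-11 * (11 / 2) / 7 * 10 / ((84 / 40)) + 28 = -1934 / 147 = -13.16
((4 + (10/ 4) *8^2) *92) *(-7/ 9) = -105616/ 9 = -11735.11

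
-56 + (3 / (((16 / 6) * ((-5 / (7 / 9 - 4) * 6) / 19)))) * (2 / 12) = -80089 / 1440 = -55.62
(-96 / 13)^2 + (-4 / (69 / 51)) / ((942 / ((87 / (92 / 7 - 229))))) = 50285699174 / 922101349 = 54.53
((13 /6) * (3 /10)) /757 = 13 /15140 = 0.00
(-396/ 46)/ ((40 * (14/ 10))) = -99/ 644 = -0.15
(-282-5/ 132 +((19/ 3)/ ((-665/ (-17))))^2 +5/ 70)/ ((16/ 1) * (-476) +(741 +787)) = 136769209/ 2953288800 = 0.05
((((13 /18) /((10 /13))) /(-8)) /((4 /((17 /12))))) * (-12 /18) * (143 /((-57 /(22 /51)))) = -265837 /8864640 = -0.03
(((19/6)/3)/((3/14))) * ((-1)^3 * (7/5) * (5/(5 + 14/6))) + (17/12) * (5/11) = -1607/396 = -4.06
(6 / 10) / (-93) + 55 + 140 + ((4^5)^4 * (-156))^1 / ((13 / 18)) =-237494511599421.01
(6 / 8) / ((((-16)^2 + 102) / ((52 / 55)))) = 39 / 19690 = 0.00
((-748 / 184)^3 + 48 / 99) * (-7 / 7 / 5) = 214236323 / 16060440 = 13.34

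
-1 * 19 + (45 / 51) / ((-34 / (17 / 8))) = -5183 / 272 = -19.06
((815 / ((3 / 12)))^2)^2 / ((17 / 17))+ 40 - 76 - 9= 112945881759955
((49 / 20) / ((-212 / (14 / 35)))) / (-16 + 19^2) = -49 / 3657000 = -0.00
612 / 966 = 102 / 161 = 0.63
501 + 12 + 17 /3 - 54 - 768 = -910 /3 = -303.33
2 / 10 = 1 / 5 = 0.20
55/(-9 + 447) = 55/438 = 0.13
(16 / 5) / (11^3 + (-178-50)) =16 / 5515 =0.00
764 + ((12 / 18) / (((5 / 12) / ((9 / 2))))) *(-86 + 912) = 33556 / 5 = 6711.20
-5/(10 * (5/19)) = -19/10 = -1.90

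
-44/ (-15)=44/ 15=2.93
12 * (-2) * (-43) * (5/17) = 5160/17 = 303.53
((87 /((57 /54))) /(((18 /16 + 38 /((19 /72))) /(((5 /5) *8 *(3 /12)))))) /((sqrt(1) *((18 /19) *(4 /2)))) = 232 /387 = 0.60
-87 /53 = -1.64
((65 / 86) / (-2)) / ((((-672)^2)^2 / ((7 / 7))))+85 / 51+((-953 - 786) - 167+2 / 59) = -3940876175680737019 / 2069462450700288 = -1904.30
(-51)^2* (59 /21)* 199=10179447 /7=1454206.71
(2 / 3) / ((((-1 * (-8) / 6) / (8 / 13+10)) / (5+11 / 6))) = 943 / 26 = 36.27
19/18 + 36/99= 281/198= 1.42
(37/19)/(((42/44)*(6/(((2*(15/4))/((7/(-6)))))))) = -2035/931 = -2.19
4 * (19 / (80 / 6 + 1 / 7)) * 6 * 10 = 95760 / 283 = 338.37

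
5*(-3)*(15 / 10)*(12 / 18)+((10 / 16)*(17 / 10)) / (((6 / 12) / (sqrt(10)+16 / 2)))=2+17*sqrt(10) / 8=8.72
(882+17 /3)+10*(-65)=713 /3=237.67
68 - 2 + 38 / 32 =1075 / 16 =67.19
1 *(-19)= -19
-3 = -3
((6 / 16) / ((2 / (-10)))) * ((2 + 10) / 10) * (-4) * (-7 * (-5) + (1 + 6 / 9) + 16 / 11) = 3774 / 11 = 343.09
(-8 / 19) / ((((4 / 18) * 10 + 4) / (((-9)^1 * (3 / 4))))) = 243 / 532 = 0.46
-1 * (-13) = 13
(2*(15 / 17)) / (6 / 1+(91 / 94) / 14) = 5640 / 19397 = 0.29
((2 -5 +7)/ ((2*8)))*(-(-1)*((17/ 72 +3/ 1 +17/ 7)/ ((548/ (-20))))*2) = -14275/ 138096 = -0.10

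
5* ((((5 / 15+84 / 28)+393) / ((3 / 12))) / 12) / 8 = 5945 / 72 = 82.57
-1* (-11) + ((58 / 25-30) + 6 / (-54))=-3778 / 225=-16.79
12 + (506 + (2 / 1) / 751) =389020 / 751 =518.00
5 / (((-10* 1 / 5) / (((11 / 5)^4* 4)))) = -29282 / 125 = -234.26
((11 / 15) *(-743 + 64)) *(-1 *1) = 497.93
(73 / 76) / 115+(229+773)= 8757553 / 8740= 1002.01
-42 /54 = -7 /9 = -0.78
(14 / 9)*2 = 28 / 9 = 3.11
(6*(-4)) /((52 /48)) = -288 /13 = -22.15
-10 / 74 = -5 / 37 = -0.14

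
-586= -586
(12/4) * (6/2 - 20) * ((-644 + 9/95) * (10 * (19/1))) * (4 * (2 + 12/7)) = 648901968/7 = 92700281.14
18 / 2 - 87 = -78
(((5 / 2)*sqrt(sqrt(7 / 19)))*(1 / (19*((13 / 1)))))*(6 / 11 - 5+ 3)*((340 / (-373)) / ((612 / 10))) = 2000*19^(3 / 4)*7^(1 / 4) / 173298411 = 0.00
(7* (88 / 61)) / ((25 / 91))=56056 / 1525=36.76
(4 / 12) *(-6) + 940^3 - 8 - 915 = 830583075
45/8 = 5.62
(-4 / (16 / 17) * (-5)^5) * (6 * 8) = 637500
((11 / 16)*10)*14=385 / 4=96.25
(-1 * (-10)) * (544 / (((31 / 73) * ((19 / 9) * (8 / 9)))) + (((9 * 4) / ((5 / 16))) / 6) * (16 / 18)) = 12364088 / 1767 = 6997.22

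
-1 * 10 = -10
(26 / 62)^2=169 / 961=0.18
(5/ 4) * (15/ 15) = 5/ 4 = 1.25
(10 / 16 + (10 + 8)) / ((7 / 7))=149 / 8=18.62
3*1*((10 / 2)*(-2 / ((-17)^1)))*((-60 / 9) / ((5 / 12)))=-28.24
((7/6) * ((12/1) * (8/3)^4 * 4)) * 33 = 2523136/27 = 93449.48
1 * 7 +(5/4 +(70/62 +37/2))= 27.88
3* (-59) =-177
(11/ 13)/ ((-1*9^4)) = -11/ 85293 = -0.00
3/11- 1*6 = -63/11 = -5.73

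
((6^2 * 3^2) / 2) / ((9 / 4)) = 72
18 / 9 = 2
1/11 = 0.09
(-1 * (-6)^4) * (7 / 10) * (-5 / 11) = 4536 / 11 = 412.36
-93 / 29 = -3.21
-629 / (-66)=629 / 66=9.53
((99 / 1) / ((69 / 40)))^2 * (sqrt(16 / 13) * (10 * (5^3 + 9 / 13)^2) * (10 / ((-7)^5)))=-1860852533760000 * sqrt(13) / 19533313891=-343484.94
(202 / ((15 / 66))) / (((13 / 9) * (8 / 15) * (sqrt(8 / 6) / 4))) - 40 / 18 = -20 / 9 +29997 * sqrt(3) / 13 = 3994.42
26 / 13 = 2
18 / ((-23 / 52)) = -40.70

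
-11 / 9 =-1.22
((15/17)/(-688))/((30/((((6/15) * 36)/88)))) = -9/1286560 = -0.00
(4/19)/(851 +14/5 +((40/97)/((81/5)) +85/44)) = 6914160/28105002863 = 0.00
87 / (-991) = -87 / 991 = -0.09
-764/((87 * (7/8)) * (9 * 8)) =-764/5481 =-0.14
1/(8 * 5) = 1/40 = 0.02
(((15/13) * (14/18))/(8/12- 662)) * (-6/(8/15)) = 1575/103168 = 0.02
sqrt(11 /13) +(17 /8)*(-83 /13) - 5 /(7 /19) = -19757 /728 +sqrt(143) /13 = -26.22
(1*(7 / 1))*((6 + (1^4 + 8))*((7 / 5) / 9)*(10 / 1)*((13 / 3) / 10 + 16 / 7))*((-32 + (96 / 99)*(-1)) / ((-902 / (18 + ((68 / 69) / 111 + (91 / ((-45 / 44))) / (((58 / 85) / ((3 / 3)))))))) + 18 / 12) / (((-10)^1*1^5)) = 22972985053207 / 198340680780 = 115.83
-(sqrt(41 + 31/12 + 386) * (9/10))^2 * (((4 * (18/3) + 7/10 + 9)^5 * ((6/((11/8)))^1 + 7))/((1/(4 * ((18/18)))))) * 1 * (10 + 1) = -120996256472266509/16000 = -7562266029516.66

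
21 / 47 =0.45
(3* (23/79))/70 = 69/5530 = 0.01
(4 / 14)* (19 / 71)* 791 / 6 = 2147 / 213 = 10.08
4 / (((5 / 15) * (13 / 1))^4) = 324 / 28561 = 0.01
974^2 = 948676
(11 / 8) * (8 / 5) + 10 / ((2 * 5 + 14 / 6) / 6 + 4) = 2099 / 545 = 3.85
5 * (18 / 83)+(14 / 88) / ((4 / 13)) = 23393 / 14608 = 1.60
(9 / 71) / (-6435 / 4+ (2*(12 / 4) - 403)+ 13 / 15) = -540 / 8540803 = -0.00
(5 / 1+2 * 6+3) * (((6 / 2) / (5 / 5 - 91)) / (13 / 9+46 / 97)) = -0.35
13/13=1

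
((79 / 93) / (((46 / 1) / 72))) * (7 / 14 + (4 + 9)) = 12798 / 713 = 17.95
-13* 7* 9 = -819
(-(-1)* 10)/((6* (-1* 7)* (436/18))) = -15/1526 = -0.01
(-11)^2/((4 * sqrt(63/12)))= 121 * sqrt(21)/42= 13.20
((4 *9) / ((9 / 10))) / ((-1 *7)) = -40 / 7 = -5.71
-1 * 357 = -357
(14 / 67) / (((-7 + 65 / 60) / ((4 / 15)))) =-0.01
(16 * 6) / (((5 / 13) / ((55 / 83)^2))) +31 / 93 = 109.93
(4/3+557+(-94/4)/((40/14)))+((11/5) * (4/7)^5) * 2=550.38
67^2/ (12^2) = 4489/ 144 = 31.17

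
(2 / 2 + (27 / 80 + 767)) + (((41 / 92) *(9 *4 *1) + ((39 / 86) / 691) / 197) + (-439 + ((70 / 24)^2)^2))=5831107679883311 / 13958397239040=417.75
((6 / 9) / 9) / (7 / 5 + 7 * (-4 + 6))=10 / 2079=0.00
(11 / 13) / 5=11 / 65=0.17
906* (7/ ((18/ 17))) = 17969/ 3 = 5989.67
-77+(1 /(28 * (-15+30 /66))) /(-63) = -77.00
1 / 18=0.06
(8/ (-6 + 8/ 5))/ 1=-20/ 11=-1.82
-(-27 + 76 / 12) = 62 / 3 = 20.67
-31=-31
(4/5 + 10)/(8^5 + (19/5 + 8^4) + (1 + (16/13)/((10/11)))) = 351/1198280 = 0.00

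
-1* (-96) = 96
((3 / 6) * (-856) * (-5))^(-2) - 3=-13738799 / 4579600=-3.00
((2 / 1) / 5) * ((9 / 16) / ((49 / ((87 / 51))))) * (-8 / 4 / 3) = -87 / 16660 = -0.01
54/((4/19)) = 513/2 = 256.50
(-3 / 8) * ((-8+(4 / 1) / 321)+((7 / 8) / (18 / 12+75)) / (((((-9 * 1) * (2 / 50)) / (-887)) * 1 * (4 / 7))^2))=-18046327787549 / 226312704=-79740.68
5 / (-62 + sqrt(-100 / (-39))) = -0.08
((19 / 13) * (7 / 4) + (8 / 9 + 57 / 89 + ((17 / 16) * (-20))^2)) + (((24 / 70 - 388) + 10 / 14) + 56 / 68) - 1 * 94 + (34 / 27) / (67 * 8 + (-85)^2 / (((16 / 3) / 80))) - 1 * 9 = -1084073545901809 / 32389617340080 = -33.47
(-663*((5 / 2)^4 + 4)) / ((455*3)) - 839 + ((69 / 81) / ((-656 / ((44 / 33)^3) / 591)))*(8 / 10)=-4805832091 / 5579280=-861.37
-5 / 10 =-1 / 2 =-0.50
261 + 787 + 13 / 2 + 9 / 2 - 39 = 1020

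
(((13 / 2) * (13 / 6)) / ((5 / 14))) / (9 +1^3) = 1183 / 300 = 3.94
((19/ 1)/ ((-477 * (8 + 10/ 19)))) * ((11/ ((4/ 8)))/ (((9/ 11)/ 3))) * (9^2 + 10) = -3974971/ 115911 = -34.29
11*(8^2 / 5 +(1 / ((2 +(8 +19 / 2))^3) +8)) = 67861376 / 296595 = 228.80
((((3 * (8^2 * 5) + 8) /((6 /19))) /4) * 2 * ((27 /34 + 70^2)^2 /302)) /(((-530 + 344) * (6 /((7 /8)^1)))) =-446815017876997 /4675307904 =-95569.11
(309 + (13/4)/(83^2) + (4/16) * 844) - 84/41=585179749/1129796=517.95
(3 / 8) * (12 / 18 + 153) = 461 / 8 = 57.62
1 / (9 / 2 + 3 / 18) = 3 / 14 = 0.21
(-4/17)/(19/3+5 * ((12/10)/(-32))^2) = -0.04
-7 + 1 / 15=-104 / 15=-6.93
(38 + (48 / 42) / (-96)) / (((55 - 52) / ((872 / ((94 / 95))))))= 33042805 / 2961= 11159.34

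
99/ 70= 1.41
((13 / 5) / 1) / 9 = 13 / 45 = 0.29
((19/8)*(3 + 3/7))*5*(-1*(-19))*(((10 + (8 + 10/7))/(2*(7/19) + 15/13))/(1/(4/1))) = 727602720/22883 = 31796.65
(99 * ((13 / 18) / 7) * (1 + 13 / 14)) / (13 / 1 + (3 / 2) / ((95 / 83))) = 366795 / 266462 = 1.38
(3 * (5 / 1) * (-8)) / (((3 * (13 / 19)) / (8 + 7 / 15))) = -19304 / 39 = -494.97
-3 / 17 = -0.18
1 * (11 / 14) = 11 / 14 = 0.79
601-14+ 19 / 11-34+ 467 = 11239 / 11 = 1021.73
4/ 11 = 0.36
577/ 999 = 0.58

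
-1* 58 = -58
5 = 5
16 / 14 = 8 / 7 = 1.14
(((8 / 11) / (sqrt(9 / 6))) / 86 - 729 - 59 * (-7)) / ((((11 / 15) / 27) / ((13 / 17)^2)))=-21628620 / 3179 + 91260 * sqrt(6) / 1503667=-6803.44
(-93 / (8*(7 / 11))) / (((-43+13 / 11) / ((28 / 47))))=11253 / 43240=0.26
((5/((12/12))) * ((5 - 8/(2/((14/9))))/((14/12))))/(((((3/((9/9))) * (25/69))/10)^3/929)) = -1989353168/525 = -3789244.13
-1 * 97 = -97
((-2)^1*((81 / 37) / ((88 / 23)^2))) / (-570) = 14283 / 27220160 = 0.00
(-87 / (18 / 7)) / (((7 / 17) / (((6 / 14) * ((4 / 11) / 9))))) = -986 / 693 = -1.42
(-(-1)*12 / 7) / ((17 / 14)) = 1.41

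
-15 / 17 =-0.88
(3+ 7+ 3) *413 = 5369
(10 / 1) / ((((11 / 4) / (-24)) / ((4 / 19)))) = -3840 / 209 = -18.37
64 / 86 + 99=4289 / 43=99.74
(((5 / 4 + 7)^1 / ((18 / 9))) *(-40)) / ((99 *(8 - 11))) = 5 / 9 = 0.56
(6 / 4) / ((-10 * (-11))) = 3 / 220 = 0.01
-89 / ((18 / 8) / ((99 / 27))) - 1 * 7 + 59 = -2512 / 27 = -93.04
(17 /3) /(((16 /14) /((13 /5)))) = 1547 /120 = 12.89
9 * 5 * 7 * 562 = 177030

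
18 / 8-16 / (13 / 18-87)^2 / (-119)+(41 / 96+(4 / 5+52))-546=-67575675573901 / 137762530080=-490.52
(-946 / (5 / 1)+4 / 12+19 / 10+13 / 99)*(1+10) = -184967 / 90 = -2055.19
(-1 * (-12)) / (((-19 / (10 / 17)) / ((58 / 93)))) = -2320 / 10013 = -0.23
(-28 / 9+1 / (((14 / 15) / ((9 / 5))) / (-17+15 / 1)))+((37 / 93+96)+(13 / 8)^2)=92.07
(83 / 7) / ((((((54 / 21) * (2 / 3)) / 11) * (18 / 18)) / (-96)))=-7304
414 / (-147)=-138 / 49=-2.82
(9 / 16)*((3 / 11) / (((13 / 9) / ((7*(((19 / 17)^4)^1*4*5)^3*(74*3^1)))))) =417898203183800924571000 / 83314979923855823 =5015883.14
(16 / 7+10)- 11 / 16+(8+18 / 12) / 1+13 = 3819 / 112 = 34.10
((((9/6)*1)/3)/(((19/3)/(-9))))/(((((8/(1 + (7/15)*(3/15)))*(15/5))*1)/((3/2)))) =-369/7600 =-0.05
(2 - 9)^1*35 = -245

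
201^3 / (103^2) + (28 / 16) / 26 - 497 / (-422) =178488316833 / 232803896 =766.69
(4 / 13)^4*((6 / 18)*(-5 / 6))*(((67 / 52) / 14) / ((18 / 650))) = -134000 / 16194087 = -0.01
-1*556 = -556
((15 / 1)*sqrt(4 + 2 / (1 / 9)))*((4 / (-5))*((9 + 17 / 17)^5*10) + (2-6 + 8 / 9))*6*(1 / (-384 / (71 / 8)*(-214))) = -639002485*sqrt(22) / 82176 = -36472.78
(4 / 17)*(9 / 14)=18 / 119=0.15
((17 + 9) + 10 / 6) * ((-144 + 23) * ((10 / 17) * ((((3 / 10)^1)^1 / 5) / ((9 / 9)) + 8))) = -4047329 / 255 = -15871.88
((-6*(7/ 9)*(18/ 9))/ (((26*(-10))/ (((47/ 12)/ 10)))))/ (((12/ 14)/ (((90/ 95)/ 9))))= 2303/ 1333800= 0.00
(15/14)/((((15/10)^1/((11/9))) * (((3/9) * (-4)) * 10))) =-11/168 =-0.07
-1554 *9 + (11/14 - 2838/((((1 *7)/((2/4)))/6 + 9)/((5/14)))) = -239269/17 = -14074.65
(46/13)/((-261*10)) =-23/16965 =-0.00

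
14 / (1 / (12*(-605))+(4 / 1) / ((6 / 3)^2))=14520 / 1037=14.00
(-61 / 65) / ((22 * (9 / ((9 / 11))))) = -61 / 15730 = -0.00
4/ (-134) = -0.03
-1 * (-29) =29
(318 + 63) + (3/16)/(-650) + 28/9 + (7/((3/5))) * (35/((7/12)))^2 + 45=3971364773/93600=42429.11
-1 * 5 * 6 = -30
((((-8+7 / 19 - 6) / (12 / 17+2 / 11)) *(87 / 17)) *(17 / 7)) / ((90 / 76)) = -200651 / 1245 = -161.17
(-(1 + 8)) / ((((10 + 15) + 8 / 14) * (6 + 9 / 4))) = -0.04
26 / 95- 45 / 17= -3833 / 1615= -2.37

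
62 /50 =31 /25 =1.24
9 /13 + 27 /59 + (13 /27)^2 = 772601 /559143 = 1.38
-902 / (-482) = 451 / 241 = 1.87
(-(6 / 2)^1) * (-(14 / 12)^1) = 3.50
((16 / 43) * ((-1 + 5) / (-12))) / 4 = -4 / 129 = -0.03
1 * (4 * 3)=12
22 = 22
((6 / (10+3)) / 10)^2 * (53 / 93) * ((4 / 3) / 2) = 0.00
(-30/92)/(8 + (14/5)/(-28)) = -75/1817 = -0.04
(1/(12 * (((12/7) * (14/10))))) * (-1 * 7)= -35/144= -0.24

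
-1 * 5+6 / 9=-13 / 3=-4.33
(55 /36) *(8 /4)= 55 /18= 3.06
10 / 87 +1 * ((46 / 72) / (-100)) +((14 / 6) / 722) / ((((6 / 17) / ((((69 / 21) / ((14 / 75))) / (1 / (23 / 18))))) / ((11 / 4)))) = 2136641267 / 3165825600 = 0.67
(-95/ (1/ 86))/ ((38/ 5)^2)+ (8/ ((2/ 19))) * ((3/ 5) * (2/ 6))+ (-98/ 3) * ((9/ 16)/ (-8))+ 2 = -121.95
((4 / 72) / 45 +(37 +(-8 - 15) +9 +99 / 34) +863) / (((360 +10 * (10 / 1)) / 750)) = 15300415 / 10557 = 1449.31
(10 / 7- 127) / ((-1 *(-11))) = -879 / 77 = -11.42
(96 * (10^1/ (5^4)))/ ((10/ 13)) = 1248/ 625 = 2.00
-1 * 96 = -96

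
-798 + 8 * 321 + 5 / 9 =15935 / 9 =1770.56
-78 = -78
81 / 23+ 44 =1093 / 23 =47.52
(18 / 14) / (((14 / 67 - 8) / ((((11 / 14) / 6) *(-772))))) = 142241 / 8526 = 16.68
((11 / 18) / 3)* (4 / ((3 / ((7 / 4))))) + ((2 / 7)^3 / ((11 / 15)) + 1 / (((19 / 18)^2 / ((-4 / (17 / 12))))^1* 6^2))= 1638181025 / 3751093962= 0.44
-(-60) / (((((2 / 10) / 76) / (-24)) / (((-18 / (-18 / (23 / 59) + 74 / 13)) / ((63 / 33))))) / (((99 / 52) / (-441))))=285535800 / 518959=550.21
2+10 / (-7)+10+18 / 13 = 1088 / 91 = 11.96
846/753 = 282/251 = 1.12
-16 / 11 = -1.45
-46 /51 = -0.90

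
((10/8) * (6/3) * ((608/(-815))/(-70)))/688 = 19/490630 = 0.00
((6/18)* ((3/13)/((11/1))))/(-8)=-1/1144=-0.00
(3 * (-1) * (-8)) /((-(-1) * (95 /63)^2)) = 95256 /9025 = 10.55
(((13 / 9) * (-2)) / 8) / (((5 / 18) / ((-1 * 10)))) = 13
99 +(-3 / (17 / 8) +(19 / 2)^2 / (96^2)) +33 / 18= 62312441 / 626688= 99.43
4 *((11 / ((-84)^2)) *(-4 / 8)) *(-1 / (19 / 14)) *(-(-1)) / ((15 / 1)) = 11 / 71820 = 0.00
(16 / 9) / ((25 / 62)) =992 / 225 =4.41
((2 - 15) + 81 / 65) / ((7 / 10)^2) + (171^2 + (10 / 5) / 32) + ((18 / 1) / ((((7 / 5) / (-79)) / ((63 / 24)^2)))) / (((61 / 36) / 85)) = -321875.60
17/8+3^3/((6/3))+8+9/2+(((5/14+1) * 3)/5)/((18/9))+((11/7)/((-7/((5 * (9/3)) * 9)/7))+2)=-50851/280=-181.61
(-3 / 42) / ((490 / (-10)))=1 / 686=0.00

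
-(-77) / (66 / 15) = 35 / 2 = 17.50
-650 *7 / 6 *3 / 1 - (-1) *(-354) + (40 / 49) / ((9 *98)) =-56810041 / 21609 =-2629.00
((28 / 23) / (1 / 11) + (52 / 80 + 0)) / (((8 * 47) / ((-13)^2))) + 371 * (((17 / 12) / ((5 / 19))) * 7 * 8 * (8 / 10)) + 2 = 232156297981 / 2594400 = 89483.62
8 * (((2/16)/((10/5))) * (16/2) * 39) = 156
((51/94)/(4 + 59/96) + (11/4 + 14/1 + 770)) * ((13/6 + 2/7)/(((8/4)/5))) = 4824.25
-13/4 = -3.25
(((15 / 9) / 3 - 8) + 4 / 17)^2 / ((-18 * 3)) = -1216609 / 1264086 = -0.96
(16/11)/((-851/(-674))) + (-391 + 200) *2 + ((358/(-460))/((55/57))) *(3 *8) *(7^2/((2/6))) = -3226.40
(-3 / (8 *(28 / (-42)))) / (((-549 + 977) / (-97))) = -873 / 6848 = -0.13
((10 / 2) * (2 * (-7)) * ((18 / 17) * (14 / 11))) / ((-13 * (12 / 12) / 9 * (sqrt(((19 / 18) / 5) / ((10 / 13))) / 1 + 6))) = 857304000 / 78163943 - 4762800 * sqrt(247) / 78163943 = 10.01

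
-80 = -80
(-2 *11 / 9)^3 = -10648 / 729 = -14.61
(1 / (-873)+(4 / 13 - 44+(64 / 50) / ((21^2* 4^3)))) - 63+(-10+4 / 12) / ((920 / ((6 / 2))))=-273009264233 / 2558064600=-106.72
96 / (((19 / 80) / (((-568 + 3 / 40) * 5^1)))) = -21808320 / 19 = -1147806.32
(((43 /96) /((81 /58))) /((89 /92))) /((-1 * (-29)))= 989 /86508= 0.01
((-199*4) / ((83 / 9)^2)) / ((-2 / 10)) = 322380 / 6889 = 46.80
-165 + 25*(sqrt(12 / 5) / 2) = -165 + 5*sqrt(15) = -145.64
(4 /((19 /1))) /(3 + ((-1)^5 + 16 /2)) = 2 /95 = 0.02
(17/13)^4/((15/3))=83521/142805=0.58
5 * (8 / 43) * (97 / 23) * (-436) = -1691680 / 989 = -1710.50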